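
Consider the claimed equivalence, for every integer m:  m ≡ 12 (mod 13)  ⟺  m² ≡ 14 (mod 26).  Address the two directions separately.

Neither implication holds.

(⇒) This fails: take m = 25. Then 25 ≡ 12 (mod 13), but 25² = 625 ≡ 1 (mod 26), not 14.

(⇐) This fails: take m = 14. Then 14² = 196 ≡ 14 (mod 26), yet 14 ≡ 1 (mod 13), not 12.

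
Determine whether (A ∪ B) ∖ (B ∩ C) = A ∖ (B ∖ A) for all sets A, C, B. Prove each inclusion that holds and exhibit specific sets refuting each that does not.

Forward inclusion. This inclusion fails. Take A = ∅, C = ∅, B = {1}; then 1 ∈ (A ∪ B) ∖ (B ∩ C) but 1 ∉ A ∖ (B ∖ A).

Reverse inclusion. This inclusion fails. Take A = {1}, C = {1}, B = {1}; then 1 ∈ A ∖ (B ∖ A) but 1 ∉ (A ∪ B) ∖ (B ∩ C).

Both inclusions fail.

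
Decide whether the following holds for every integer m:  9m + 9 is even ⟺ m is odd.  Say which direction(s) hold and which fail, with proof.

(⟹) Suppose 9m + 9 is even. Since 9 is odd, 9m and m have the same parity, so 9m + 9 ≡ m + 9 (mod 2). As 9 is odd, 9m + 9 is even exactly when m is odd. Thus m is odd.

(⟸) Conversely, suppose m is odd; write m = 2j + 1. Then 9m + 9 = 9·(2j + 1) + 9 = 2·9j + 18, which is even.

Both implications hold.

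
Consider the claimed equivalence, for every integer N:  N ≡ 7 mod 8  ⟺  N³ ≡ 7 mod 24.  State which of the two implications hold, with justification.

(⟹) This fails: take N = 15. Then 15 ≡ 7 (mod 8), but 15³ = 3375 ≡ 15 (mod 24), not 7.

(⟸) Conversely, the residues r modulo 24 with r³ ≡ 7 (mod 24) are exactly {7}, and each is ≡ 7 (mod 8).

(⇒) fails; (⇐) holds.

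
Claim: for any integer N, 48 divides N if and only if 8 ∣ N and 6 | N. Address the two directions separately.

The forward direction holds; the converse fails.

(⟹) If 48 ∣ N, write N = 48q. Since 48 = 6·8, N = 8·(6q), so 8 ∣ N; and since 48 = 8·6, N = 6·(8q), so 6 ∣ N.

(⟸) This fails: take N = 24. Both 8 ∣ 24 and 6 ∣ 24, yet 24 is not a multiple of 48 (since 24 = 0·48 + 24), so 48 ∤ 24.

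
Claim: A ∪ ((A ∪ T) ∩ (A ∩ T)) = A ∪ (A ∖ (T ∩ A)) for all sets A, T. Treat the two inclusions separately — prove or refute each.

(⊆) Let x ∈ A ∪ ((A ∪ T) ∩ (A ∩ T)). Then either x ∈ A and x ∉ T; or x ∈ A ∩ T. In each case x ∈ A ∪ (A ∖ (T ∩ A)), so A ∪ ((A ∪ T) ∩ (A ∩ T)) ⊆ A ∪ (A ∖ (T ∩ A)).

(⊇) Let x ∈ A ∪ (A ∖ (T ∩ A)). Then either x ∈ A and x ∉ T; or x ∈ A ∩ T. In each case x ∈ A ∪ ((A ∪ T) ∩ (A ∩ T)), so A ∪ (A ∖ (T ∩ A)) ⊆ A ∪ ((A ∪ T) ∩ (A ∩ T)).

The two sets are equal.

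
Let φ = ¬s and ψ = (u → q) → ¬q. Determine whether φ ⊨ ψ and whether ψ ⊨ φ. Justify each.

(⇒) This fails. Under q = T, s = F, u = F, the left side is true but the right side is false.

(⇐) This fails. Under q = F, s = T, u = F, the left side is false but the right side is true.

Both directions fail.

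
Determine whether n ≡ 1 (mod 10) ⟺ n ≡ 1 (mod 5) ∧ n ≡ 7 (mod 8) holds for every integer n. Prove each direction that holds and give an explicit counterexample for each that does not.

Only the reverse direction holds.

(⟹) This fails: n = 1 gives 1 ≡ 1 (mod 10) but 1 ≡ 1 (mod 8), so the conjunction on the right does not hold.

(⟸) Conversely, if n ≡ 1 (mod 5) and n ≡ 7 (mod 8), then by the Chinese remainder theorem n ≡ 31 (mod 40). Since 31 ≡ 1 (mod 10) and 10 ∣ 40, we get n ≡ 1 (mod 10).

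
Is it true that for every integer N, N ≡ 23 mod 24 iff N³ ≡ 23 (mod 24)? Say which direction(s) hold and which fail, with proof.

Forward direction. Suppose N ≡ 23 mod 24. Write N = 24j + 23. Then (24j + 23)³ = 13824j³ + 39744j² + 38088j + 12167 = 24(576j³ + 1656j² + 1587j + 506) + 23, so N³ ≡ 23 (mod 24).

Converse. Suppose N³ ≡ 23 (mod 24). The only residue r in {0, …, 23} with r³ ≡ 23 (mod 24) is r = 23, so N ≡ 23 (mod 24).

Equivalent; both directions hold.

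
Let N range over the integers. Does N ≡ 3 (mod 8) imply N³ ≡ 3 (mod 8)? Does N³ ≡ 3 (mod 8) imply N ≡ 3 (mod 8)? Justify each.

(→) Suppose N ≡ 3 (mod 8). Write N = 8j + 3. Then (8j + 3)³ = 512j³ + 576j² + 216j + 27 = 8(64j³ + 72j² + 27j + 3) + 3, so N³ ≡ 3 (mod 8).

(←) Conversely, suppose N³ ≡ 3 (mod 8). The only residue r in {0, …, 7} with r³ ≡ 3 (mod 8) is r = 3, so N ≡ 3 (mod 8).

Both directions hold.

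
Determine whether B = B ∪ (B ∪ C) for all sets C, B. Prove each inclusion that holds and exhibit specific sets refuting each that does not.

(⟹) Let x ∈ B. Then either x ∈ B and x ∉ C; or x ∈ C ∩ B. In each case x ∈ B ∪ (B ∪ C), so B ⊆ B ∪ (B ∪ C).

(⟸) This inclusion fails. Take C = {1}, B = ∅; then 1 ∈ B ∪ (B ∪ C) but 1 ∉ B.

Only the forward inclusion holds.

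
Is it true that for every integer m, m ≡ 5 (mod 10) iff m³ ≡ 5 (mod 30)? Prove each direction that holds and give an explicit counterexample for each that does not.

(⇒) fails; (⇐) holds.

[⇒] This fails: take m = 15. Then 15 ≡ 5 (mod 10), but 15³ = 3375 ≡ 15 (mod 30), not 5.

[⇐] Conversely, the residues r modulo 30 with r³ ≡ 5 (mod 30) are exactly {5}, and each is ≡ 5 (mod 10).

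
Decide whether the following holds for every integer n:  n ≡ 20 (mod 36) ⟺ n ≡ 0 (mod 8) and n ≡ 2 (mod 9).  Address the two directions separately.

(⟹) This fails: n = 20 gives 20 ≡ 20 (mod 36) but 20 ≡ 4 (mod 8), so the conjunction on the right does not hold.

(⟸) Conversely, if n ≡ 0 (mod 8) and n ≡ 2 (mod 9), then by the Chinese remainder theorem n ≡ 56 (mod 72). Since 56 ≡ 20 (mod 36) and 36 ∣ 72, we get n ≡ 20 (mod 36).

Only the reverse direction holds.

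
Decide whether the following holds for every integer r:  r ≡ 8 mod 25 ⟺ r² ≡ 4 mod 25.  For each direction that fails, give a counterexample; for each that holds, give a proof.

Forward direction. This fails: take r = 8. Then 8 ≡ 8 (mod 25), but 8² = 64 ≡ 14 (mod 25), not 4.

Converse. This fails: take r = 2. Then 2² = 4 ≡ 4 (mod 25), yet 2 ≡ 2 (mod 25), not 8.

Both directions fail.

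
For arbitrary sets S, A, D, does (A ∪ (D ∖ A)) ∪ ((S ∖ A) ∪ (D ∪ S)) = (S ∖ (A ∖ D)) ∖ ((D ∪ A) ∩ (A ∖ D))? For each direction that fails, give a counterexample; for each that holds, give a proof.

(⊆) This inclusion fails. Take S = ∅, A = {1}, D = ∅; then 1 ∈ (A ∪ (D ∖ A)) ∪ ((S ∖ A) ∪ (D ∪ S)) but 1 ∉ (S ∖ (A ∖ D)) ∖ ((D ∪ A) ∩ (A ∖ D)).

(⊇) Let x ∈ (S ∖ (A ∖ D)) ∖ ((D ∪ A) ∩ (A ∖ D)). Then either x ∈ S and x ∉ A, D; or x ∈ S ∩ D and x ∉ A; or x ∈ S ∩ A ∩ D. In each case x ∈ (A ∪ (D ∖ A)) ∪ ((S ∖ A) ∪ (D ∪ S)), so (S ∖ (A ∖ D)) ∖ ((D ∪ A) ∩ (A ∖ D)) ⊆ (A ∪ (D ∖ A)) ∪ ((S ∖ A) ∪ (D ∪ S)).

The sets are not equal: only the reverse inclusion holds.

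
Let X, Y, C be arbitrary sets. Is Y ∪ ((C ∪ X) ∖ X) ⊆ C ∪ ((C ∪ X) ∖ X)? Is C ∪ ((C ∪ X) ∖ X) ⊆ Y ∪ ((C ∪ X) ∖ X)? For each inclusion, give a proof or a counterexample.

Neither inclusion holds.

(⊆) This inclusion fails. Take X = ∅, Y = {1}, C = ∅; then 1 ∈ Y ∪ ((C ∪ X) ∖ X) but 1 ∉ C ∪ ((C ∪ X) ∖ X).

(⊇) This inclusion fails. Take X = {1}, Y = ∅, C = {1}; then 1 ∈ C ∪ ((C ∪ X) ∖ X) but 1 ∉ Y ∪ ((C ∪ X) ∖ X).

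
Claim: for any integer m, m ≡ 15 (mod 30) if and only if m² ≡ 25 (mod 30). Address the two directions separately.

(⇒) fails and (⇐) fails.

(⟹) This fails: take m = 15. Then 15 ≡ 15 (mod 30), but 15² = 225 ≡ 15 (mod 30), not 25.

(⟸) This fails: take m = 5. Then 5² = 25 ≡ 25 (mod 30), yet 5 ≡ 5 (mod 30), not 15.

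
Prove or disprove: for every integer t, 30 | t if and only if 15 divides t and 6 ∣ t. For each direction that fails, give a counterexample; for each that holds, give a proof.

Equivalent; both directions hold.

Forward direction. If 30 ∣ t, write t = 30q. Since 30 = 2·15, t = 15·(2q), so 15 ∣ t; and since 30 = 5·6, t = 6·(5q), so 6 ∣ t.

Converse. Suppose 15 ∣ t and 6 ∣ t. Any common multiple of 15 and 6 is a multiple of their lcm; here lcm(15, 6) = 15·6/gcd(15, 6) = 90/3 = 30, so 30 ∣ t.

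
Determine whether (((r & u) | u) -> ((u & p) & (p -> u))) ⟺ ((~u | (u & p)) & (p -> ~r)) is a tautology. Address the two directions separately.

(⇒) This fails. Under p = T, u = F, r = T, the left side is true but the right side is false.

(⇐) Assume the antecedent. If p is true, the consequent reduces to true regardless of the other variables. If p is false, the antecedent forces (p = F, u = F, r = F) or (p = F, u = F, r = T), and the consequent holds there. Either way the consequent holds.

Not equivalent: only (⇐) holds.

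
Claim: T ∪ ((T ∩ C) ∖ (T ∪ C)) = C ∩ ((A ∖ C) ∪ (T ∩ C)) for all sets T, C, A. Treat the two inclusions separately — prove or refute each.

Only the reverse inclusion holds.

(⊆) This inclusion fails. Take T = {1}, C = ∅, A = ∅; then 1 ∈ T ∪ ((T ∩ C) ∖ (T ∪ C)) but 1 ∉ C ∩ ((A ∖ C) ∪ (T ∩ C)).

(⊇) Let x ∈ C ∩ ((A ∖ C) ∪ (T ∩ C)). Then either x ∈ T ∩ C and x ∉ A; or x ∈ T ∩ C ∩ A. In each case x ∈ T ∪ ((T ∩ C) ∖ (T ∪ C)), so C ∩ ((A ∖ C) ∪ (T ∩ C)) ⊆ T ∪ ((T ∩ C) ∖ (T ∪ C)).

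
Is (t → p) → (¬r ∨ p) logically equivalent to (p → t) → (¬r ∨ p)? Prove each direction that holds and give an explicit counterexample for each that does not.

(⇒) This fails. Under p = F, r = T, t = T, the left side is true but the right side is false.

(⇐) Assume the antecedent. If p is true, (t → p) → (¬r ∨ p) reduces to true regardless of the other variables. If p is false, the antecedent forces (p = F, r = F, t = F) or (p = F, r = F, t = T), and (t → p) → (¬r ∨ p) holds there. Either way (t → p) → (¬r ∨ p) holds.

Only the converse holds.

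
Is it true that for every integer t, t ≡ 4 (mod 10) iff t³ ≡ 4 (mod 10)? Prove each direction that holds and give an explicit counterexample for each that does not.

Both directions hold; the statement is true.

(→) Suppose t ≡ 4 (mod 10). Write t = 10j + 4. Then (10j + 4)³ = 1000j³ + 1200j² + 480j + 64 = 10(100j³ + 120j² + 48j + 6) + 4, so t³ ≡ 4 (mod 10).

(←) Conversely, suppose t³ ≡ 4 (mod 10). The only residue r in {0, …, 9} with r³ ≡ 4 (mod 10) is r = 4, so t ≡ 4 (mod 10).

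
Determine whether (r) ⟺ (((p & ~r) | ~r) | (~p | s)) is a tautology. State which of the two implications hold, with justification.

[⇒] This fails. Under s = F, p = T, r = T, the left side is true but the right side is false.

[⇐] This fails. Under s = F, p = F, r = F, the left side is false but the right side is true.

Both directions fail.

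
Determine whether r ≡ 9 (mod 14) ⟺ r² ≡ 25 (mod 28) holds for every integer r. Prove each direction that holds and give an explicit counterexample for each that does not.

Only the forward direction holds.

(⇒) Suppose r ≡ 9 (mod 14). Working modulo 28, r ∈ {9, 23}; for each such r, r² ≡ 25 (mod 28).

(⇐) This fails: take r = 5. Then 5² = 25 ≡ 25 (mod 28), yet 5 ≡ 5 (mod 14), not 9.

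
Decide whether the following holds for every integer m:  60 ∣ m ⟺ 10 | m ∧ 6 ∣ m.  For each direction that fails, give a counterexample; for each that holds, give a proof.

The forward direction holds; the converse fails.

Forward direction. If 60 ∣ m, write m = 60q. Since 60 = 6·10, m = 10·(6q), so 10 ∣ m; and since 60 = 10·6, m = 6·(10q), so 6 ∣ m.

Converse. This fails: take m = 30. Both 10 ∣ 30 and 6 ∣ 30, yet 30 is not a multiple of 60 (since 30 = 0·60 + 30), so 60 ∤ 30.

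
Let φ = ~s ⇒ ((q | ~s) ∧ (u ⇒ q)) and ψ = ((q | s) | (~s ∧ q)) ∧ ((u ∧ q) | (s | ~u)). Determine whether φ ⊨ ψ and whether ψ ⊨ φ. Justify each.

(→) This fails. Under q = F, u = F, s = F, the left side is true but the right side is false.

(←) Assume the antecedent. If q is true, ~s ⇒ ((q | ~s) ∧ (u ⇒ q)) reduces to true regardless of the other variables. If q is false, the antecedent forces (q = F, u = F, s = T) or (q = F, u = T, s = T), and ~s ⇒ ((q | ~s) ∧ (u ⇒ q)) holds there. Either way ~s ⇒ ((q | ~s) ∧ (u ⇒ q)) holds.

The forward direction fails; the converse holds.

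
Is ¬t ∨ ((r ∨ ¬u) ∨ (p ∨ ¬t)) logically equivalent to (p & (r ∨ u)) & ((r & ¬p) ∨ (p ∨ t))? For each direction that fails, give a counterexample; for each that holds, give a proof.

The forward direction fails; the converse holds.

[⇒] This fails. Under u = F, p = F, r = F, t = F, the left side is true but the right side is false.

[⇐] Assume the antecedent. If p is true, ¬t ∨ ((r ∨ ¬u) ∨ (p ∨ ¬t)) reduces to true regardless of the other variables. If p is false, the antecedent cannot hold. Either way ¬t ∨ ((r ∨ ¬u) ∨ (p ∨ ¬t)) holds.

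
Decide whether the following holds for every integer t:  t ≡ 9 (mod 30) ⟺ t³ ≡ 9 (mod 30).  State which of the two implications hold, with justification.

[⇐] Suppose t³ ≡ 9 (mod 30). The only residue r in {0, …, 29} with r³ ≡ 9 (mod 30) is r = 9, so t ≡ 9 (mod 30).

[⇒] Suppose t ≡ 9 (mod 30). Write t = 30j + 9. Then (30j + 9)³ = 27000j³ + 24300j² + 7290j + 729 = 30(900j³ + 810j² + 243j + 24) + 9, so t³ ≡ 9 (mod 30).

The biconditional holds.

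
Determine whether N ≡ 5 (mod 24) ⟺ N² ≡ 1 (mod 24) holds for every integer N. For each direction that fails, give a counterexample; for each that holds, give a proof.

Forward direction. Suppose N ≡ 5 (mod 24). Write N = 24j + 5. Then (24j + 5)² = 576j² + 240j + 25 = 24(24j² + 10j + 1) + 1, so N² ≡ 1 (mod 24).

Converse. This fails: take N = 1. Then 1² = 1 ≡ 1 (mod 24), yet 1 ≡ 1 (mod 24), not 5.

(⇒) holds; (⇐) fails.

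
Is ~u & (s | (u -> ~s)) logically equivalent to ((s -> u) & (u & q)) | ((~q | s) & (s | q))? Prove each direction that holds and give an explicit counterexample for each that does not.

(→) This fails. Under q = F, s = F, u = F, the left side is true but the right side is false.

(←) This fails. Under q = T, s = F, u = T, the left side is false but the right side is true.

(⇒) fails and (⇐) fails.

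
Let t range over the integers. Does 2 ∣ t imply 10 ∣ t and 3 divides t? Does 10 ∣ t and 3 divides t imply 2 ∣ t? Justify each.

(⇒) fails; (⇐) holds.

(⇒) This fails: take t = 2. Certainly 2 ∣ 2, but 10 ∤ 2.

(⇐) Suppose 10 ∣ t and 3 ∣ t. Any common multiple of 10 and 3 is a multiple of their lcm; here gcd(10, 3) = 1, so lcm(10, 3) = 10·3 = 30, so 30 ∣ t. Since 2 ∣ 30, it follows that 2 ∣ t.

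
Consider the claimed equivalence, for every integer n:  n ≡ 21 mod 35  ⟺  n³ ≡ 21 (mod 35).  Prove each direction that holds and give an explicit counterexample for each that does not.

(⇒) Suppose n ≡ 21 mod 35. Write n = 35j + 21. Then (35j + 21)³ = 42875j³ + 77175j² + 46305j + 9261 = 35(1225j³ + 2205j² + 1323j + 264) + 21, so n³ ≡ 21 (mod 35).

(⇐) Conversely, suppose n³ ≡ 21 (mod 35). The only residue r in {0, …, 34} with r³ ≡ 21 (mod 35) is r = 21, so n ≡ 21 (mod 35).

Both directions hold; the statement is true.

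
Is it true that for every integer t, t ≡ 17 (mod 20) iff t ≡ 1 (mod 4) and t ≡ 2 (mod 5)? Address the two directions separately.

Both directions hold.

Forward direction. Suppose t ≡ 17 (mod 20); write t = 20j + 17. Since 4 ∣ 20, reducing mod 4 gives t ≡ 17 ≡ 1 (mod 4); since 5 ∣ 20, reducing mod 5 gives t ≡ 17 ≡ 2 (mod 5).

Converse. If t ≡ 1 (mod 4) and t ≡ 2 (mod 5), then by the Chinese remainder theorem t ≡ 17 (mod 20). This is exactly t ≡ 17 (mod 20).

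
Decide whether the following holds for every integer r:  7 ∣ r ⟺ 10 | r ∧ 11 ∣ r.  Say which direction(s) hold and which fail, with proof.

Neither direction holds.

(⇒) This fails: take r = 7. Certainly 7 ∣ 7, but 10 ∤ 7.

(⇐) This fails: take r = 110. Both 10 ∣ 110 and 11 ∣ 110, yet 110 is not a multiple of 7 (since 110 = 15·7 + 5), so 7 ∤ 110.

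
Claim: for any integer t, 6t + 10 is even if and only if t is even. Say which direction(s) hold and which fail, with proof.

(⇒) fails; (⇐) holds.

Forward direction. This fails: take t = 1. Then 6t + 10 = 16, which is even, yet t = 1 is odd, not even.

Converse. Suppose t is even. Since 6 is even, 6t is even for every t, so 6t + 10 has the same parity as 10, which is even. Hence 6t + 10 is even.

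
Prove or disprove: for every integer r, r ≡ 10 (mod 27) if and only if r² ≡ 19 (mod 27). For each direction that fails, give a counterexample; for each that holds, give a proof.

[⇒] Suppose r ≡ 10 (mod 27). Write r = 27j + 10. Then (27j + 10)² = 729j² + 540j + 100 = 27(27j² + 20j + 3) + 19, so r² ≡ 19 (mod 27).

[⇐] This fails: take r = 17. Then 17² = 289 ≡ 19 (mod 27), yet 17 ≡ 17 (mod 27), not 10.

Only the forward implication holds.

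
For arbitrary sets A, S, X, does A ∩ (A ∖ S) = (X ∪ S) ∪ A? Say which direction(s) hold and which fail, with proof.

(⟹) Let x ∈ A ∩ (A ∖ S). Then either x ∈ A and x ∉ S, X; or x ∈ A ∩ X and x ∉ S. In each case x ∈ (X ∪ S) ∪ A, so A ∩ (A ∖ S) ⊆ (X ∪ S) ∪ A.

(⟸) This inclusion fails. Take A = ∅, S = {1}, X = ∅; then 1 ∈ (X ∪ S) ∪ A but 1 ∉ A ∩ (A ∖ S).

(⊆) holds; (⊇) fails.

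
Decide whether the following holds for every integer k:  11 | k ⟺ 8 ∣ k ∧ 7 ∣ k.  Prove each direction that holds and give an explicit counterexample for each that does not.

Both directions fail.

(→) This fails: take k = 11. Certainly 11 ∣ 11, but 8 ∤ 11.

(←) This fails: take k = 56. Both 8 ∣ 56 and 7 ∣ 56, yet 56 is not a multiple of 11 (since 56 = 5·11 + 1), so 11 ∤ 56.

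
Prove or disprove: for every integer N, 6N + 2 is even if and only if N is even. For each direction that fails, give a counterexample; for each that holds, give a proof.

(⇐) Suppose N is even. Since 6 is even, 6N is even for every N, so 6N + 2 has the same parity as 2, which is even. Hence 6N + 2 is even.

(⇒) This fails: take N = 5. Then 6N + 2 = 32, which is even, yet N = 5 is odd, not even.

The forward direction fails; the converse holds.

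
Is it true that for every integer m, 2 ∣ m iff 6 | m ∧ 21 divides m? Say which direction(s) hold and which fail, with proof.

(⇒) fails; (⇐) holds.

(⇒) This fails: take m = 2. Certainly 2 ∣ 2, but 6 ∤ 2.

(⇐) Suppose 6 ∣ m and 21 ∣ m. Any common multiple of 6 and 21 is a multiple of their lcm; here lcm(6, 21) = 6·21/gcd(6, 21) = 126/3 = 42, so 42 ∣ m. Since 2 ∣ 42, it follows that 2 ∣ m.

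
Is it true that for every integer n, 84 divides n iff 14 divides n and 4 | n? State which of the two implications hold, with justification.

(⟹) If 84 ∣ n, write n = 84q. Since 84 = 6·14, n = 14·(6q), so 14 ∣ n; and since 84 = 21·4, n = 4·(21q), so 4 ∣ n.

(⟸) This fails: take n = 28. Both 14 ∣ 28 and 4 ∣ 28, yet 28 is not a multiple of 84 (since 28 = 0·84 + 28), so 84 ∤ 28.

The forward direction holds; the converse fails.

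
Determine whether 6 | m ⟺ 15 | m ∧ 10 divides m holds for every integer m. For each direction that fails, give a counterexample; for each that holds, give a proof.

The forward direction fails; the converse holds.

[⇒] This fails: take m = 6. Certainly 6 ∣ 6, but 15 ∤ 6.

[⇐] Suppose 15 ∣ m and 10 ∣ m. Any common multiple of 15 and 10 is a multiple of their lcm; here lcm(15, 10) = 15·10/gcd(15, 10) = 150/5 = 30, so 30 ∣ m. Since 6 ∣ 30, it follows that 6 ∣ m.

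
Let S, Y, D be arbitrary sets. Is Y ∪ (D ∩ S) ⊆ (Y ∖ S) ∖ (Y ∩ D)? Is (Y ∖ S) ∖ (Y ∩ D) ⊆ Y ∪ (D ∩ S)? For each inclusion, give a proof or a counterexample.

(⊆) fails; (⊇) holds.

Reverse inclusion. Let x ∈ (Y ∖ S) ∖ (Y ∩ D). Then x ∈ Y and x ∉ S, D, from which x ∈ Y ∪ (D ∩ S).

Forward inclusion. This inclusion fails. Take S = {1}, Y = {1}, D = ∅; then 1 ∈ Y ∪ (D ∩ S) but 1 ∉ (Y ∖ S) ∖ (Y ∩ D).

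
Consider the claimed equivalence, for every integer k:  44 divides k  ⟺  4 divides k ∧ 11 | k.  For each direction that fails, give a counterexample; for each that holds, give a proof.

(⇒) If 44 ∣ k, write k = 44q. Since 44 = 11·4, k = 4·(11q), so 4 ∣ k; and since 44 = 4·11, k = 11·(4q), so 11 ∣ k.

(⇐) Suppose 4 ∣ k and 11 ∣ k. Any common multiple of 4 and 11 is a multiple of their lcm; here gcd(4, 11) = 1, so lcm(4, 11) = 4·11 = 44, so 44 ∣ k.

Both directions hold.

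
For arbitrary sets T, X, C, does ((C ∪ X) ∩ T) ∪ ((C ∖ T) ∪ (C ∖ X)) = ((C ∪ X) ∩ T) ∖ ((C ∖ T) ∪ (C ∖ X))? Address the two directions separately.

(⊆) This inclusion fails. Take T = ∅, X = ∅, C = {1}; then 1 ∈ ((C ∪ X) ∩ T) ∪ ((C ∖ T) ∪ (C ∖ X)) but 1 ∉ ((C ∪ X) ∩ T) ∖ ((C ∖ T) ∪ (C ∖ X)).

(⊇) Let x ∈ ((C ∪ X) ∩ T) ∖ ((C ∖ T) ∪ (C ∖ X)). Then either x ∈ T ∩ X and x ∉ C; or x ∈ T ∩ X ∩ C. In each case x ∈ ((C ∪ X) ∩ T) ∪ ((C ∖ T) ∪ (C ∖ X)), so ((C ∪ X) ∩ T) ∖ ((C ∖ T) ∪ (C ∖ X)) ⊆ ((C ∪ X) ∩ T) ∪ ((C ∖ T) ∪ (C ∖ X)).

The sets are not equal: only the reverse inclusion holds.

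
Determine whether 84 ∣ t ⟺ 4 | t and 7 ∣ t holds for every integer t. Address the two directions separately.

Only the forward implication holds.

[⇒] If 84 ∣ t, write t = 84q. Since 84 = 21·4, t = 4·(21q), so 4 ∣ t; and since 84 = 12·7, t = 7·(12q), so 7 ∣ t.

[⇐] This fails: take t = 28. Both 4 ∣ 28 and 7 ∣ 28, yet 28 is not a multiple of 84 (since 28 = 0·84 + 28), so 84 ∤ 28.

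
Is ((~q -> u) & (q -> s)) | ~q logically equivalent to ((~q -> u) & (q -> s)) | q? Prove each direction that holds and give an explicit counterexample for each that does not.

(⇒) This fails. Under u = F, s = F, q = F, the left side is true but the right side is false.

(⇐) This fails. Under u = F, s = F, q = T, the left side is false but the right side is true.

Neither implication holds.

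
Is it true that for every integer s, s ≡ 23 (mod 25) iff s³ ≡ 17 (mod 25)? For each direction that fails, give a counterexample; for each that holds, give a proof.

(⟹) Suppose s ≡ 23 (mod 25). Write s = 25j + 23. Then (25j + 23)³ = 15625j³ + 43125j² + 39675j + 12167 = 25(625j³ + 1725j² + 1587j + 486) + 17, so s³ ≡ 17 (mod 25).

(⟸) Conversely, suppose s³ ≡ 17 (mod 25). The only residue r in {0, …, 24} with r³ ≡ 17 (mod 25) is r = 23, so s ≡ 23 (mod 25).

Both implications hold.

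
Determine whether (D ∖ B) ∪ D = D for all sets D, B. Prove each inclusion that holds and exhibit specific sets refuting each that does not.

Both inclusions hold.

(⊆) Let x ∈ (D ∖ B) ∪ D. Then either x ∈ D and x ∉ B; or x ∈ D ∩ B. In each case x ∈ D, so (D ∖ B) ∪ D ⊆ D.

(⊇) Let x ∈ D. Then either x ∈ D and x ∉ B; or x ∈ D ∩ B. In each case x ∈ (D ∖ B) ∪ D, so D ⊆ (D ∖ B) ∪ D.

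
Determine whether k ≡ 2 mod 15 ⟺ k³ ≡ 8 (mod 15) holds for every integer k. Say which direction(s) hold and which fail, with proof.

Forward direction. Suppose k ≡ 2 mod 15. Write k = 15j + 2. Then (15j + 2)³ = 3375j³ + 1350j² + 180j + 8 = 15(225j³ + 90j² + 12j) + 8, so k³ ≡ 8 (mod 15).

Converse. Suppose k³ ≡ 8 (mod 15). The only residue r in {0, …, 14} with r³ ≡ 8 (mod 15) is r = 2, so k ≡ 2 (mod 15).

Both directions hold.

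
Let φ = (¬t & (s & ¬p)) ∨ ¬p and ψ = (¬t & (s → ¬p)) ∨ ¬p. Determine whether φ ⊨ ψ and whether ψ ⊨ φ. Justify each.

[⇐] This fails. Under s = F, t = F, p = T, the left side is false but the right side is true.

[⇒] Assume the antecedent. If s is true, the antecedent forces (s = T, t = F, p = F) or (s = T, t = T, p = F), and (¬t & (s → ¬p)) ∨ ¬p holds there. If s is false, the antecedent forces (s = F, t = F, p = F) or (s = F, t = T, p = F), and (¬t & (s → ¬p)) ∨ ¬p holds there. Either way (¬t & (s → ¬p)) ∨ ¬p holds.

The forward direction holds; the converse fails.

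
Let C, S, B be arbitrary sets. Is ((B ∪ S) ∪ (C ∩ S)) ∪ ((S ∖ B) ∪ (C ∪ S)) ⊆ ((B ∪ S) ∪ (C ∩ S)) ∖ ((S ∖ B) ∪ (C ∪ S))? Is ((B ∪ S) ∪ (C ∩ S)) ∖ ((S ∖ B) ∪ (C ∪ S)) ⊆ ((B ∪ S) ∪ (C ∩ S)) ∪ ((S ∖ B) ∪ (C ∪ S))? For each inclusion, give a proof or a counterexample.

Only the reverse inclusion holds.

Forward inclusion. This inclusion fails. Take C = {1}, S = ∅, B = ∅; then 1 ∈ ((B ∪ S) ∪ (C ∩ S)) ∪ ((S ∖ B) ∪ (C ∪ S)) but 1 ∉ ((B ∪ S) ∪ (C ∩ S)) ∖ ((S ∖ B) ∪ (C ∪ S)).

Reverse inclusion. Let x ∈ ((B ∪ S) ∪ (C ∩ S)) ∖ ((S ∖ B) ∪ (C ∪ S)). Then x ∈ B and x ∉ C, S, from which x ∈ ((B ∪ S) ∪ (C ∩ S)) ∪ ((S ∖ B) ∪ (C ∪ S)).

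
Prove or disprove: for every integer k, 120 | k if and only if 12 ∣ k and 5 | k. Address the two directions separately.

Only the forward implication holds.

(→) If 120 ∣ k, write k = 120q. Since 120 = 10·12, k = 12·(10q), so 12 ∣ k; and since 120 = 24·5, k = 5·(24q), so 5 ∣ k.

(←) This fails: take k = 60. Both 12 ∣ 60 and 5 ∣ 60, yet 60 is not a multiple of 120 (since 60 = 0·120 + 60), so 120 ∤ 60.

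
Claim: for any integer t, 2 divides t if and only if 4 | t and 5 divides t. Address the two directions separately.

Only the converse holds.

Forward direction. This fails: take t = 2. Certainly 2 ∣ 2, but 4 ∤ 2.

Converse. Suppose 4 ∣ t and 5 ∣ t. Any common multiple of 4 and 5 is a multiple of their lcm; here gcd(4, 5) = 1, so lcm(4, 5) = 4·5 = 20, so 20 ∣ t. Since 2 ∣ 20, it follows that 2 ∣ t.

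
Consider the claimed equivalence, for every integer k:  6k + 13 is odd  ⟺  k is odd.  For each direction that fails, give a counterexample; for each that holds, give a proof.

(⟹) This fails: take k = 2. Then 6k + 13 = 25, which is odd, yet k = 2 is even, not odd.

(⟸) Suppose k is odd. Since 6 is even, 6k is even for every k, so 6k + 13 has the same parity as 13, which is odd. Hence 6k + 13 is odd.

Only the reverse direction holds.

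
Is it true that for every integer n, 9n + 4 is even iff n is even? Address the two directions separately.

[⇐] Suppose n is even; write n = 2j. Then 9n + 4 = 9·(2j) + 4 = 2·9j + 4, which is even.

[⇒] Suppose 9n + 4 is even. Since 9 is odd, 9n and n have the same parity, so 9n + 4 ≡ n + 4 (mod 2). As 4 is even, 9n + 4 is even exactly when n is even. Thus n is even.

Equivalent; both directions hold.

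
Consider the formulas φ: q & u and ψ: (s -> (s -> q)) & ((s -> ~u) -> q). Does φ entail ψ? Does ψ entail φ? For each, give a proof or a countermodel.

[⇒] Assume the antecedent. If q is true, the consequent reduces to true regardless of the other variables. If q is false, the antecedent cannot hold. Either way the consequent holds.

[⇐] This fails. Under q = T, s = F, u = F, the left side is false but the right side is true.

Only the forward direction holds.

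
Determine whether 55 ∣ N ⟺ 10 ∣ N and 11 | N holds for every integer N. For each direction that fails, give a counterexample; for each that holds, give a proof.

The forward direction fails; the converse holds.

Forward direction. This fails: take N = 55. Certainly 55 ∣ 55, but 10 ∤ 55.

Converse. Suppose 10 ∣ N and 11 ∣ N. Any common multiple of 10 and 11 is a multiple of their lcm; here gcd(10, 11) = 1, so lcm(10, 11) = 10·11 = 110, so 110 ∣ N. Since 55 ∣ 110, it follows that 55 ∣ N.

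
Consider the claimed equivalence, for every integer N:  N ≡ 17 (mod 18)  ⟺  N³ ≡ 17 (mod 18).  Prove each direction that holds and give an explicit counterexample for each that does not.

Forward direction. Suppose N ≡ 17 (mod 18). Write N = 18j + 17. Then (18j + 17)³ = 5832j³ + 16524j² + 15606j + 4913 = 18(324j³ + 918j² + 867j + 272) + 17, so N³ ≡ 17 (mod 18).

Converse. This fails: take N = 5. Then 5³ = 125 ≡ 17 (mod 18), yet 5 ≡ 5 (mod 18), not 17.

Only the forward implication holds.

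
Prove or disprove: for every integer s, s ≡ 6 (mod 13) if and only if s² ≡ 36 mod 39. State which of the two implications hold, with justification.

Neither implication holds.

Forward direction. This fails: take s = 19. Then 19 ≡ 6 (mod 13), but 19² = 361 ≡ 10 (mod 39), not 36.

Converse. This fails: take s = 33. Then 33² = 1089 ≡ 36 (mod 39), yet 33 ≡ 7 (mod 13), not 6.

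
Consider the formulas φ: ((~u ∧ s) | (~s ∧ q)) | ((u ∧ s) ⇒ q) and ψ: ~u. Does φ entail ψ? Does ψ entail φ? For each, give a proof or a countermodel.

Not equivalent: only (⇐) holds.

[⇒] This fails. Under q = F, u = T, s = F, the left side is true but the right side is false.

[⇐] Assume the antecedent. If q is true, the consequent reduces to true regardless of the other variables. If q is false, the antecedent forces (q = F, u = F, s = F) or (q = F, u = F, s = T), and the consequent holds there. Either way the consequent holds.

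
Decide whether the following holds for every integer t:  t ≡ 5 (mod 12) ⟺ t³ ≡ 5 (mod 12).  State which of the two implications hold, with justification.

[⇐] Suppose t³ ≡ 5 (mod 12). The only residue r in {0, …, 11} with r³ ≡ 5 (mod 12) is r = 5, so t ≡ 5 (mod 12).

[⇒] Suppose t ≡ 5 (mod 12). Write t = 12j + 5. Then (12j + 5)³ = 1728j³ + 2160j² + 900j + 125 = 12(144j³ + 180j² + 75j + 10) + 5, so t³ ≡ 5 (mod 12).

Equivalent; both directions hold.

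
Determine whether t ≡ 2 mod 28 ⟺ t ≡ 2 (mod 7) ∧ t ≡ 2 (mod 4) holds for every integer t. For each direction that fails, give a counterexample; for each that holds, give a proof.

(⇒) Suppose t ≡ 2 (mod 28); write t = 28j + 2. Since 7 ∣ 28, reducing mod 7 gives t ≡ 2 (mod 7); since 4 ∣ 28, reducing mod 4 gives t ≡ 2 (mod 4).

(⇐) Conversely, if t ≡ 2 (mod 7) and t ≡ 2 (mod 4), then by the Chinese remainder theorem t ≡ 2 (mod 28). This is exactly t ≡ 2 (mod 28).

Equivalent; both directions hold.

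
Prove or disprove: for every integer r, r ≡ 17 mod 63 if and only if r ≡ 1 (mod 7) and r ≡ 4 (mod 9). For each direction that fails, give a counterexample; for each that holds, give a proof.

Both directions fail.

(⇒) This fails: r = 17 gives 17 ≡ 17 (mod 63) but 17 ≡ 3 (mod 7), so the conjunction on the right does not hold.

(⇐) This fails: r = 22 satisfies both congruences on the right (22 ≡ 1 mod 7 and 22 ≡ 4 mod 9) yet 22 ≡ 22 (mod 63), not 17.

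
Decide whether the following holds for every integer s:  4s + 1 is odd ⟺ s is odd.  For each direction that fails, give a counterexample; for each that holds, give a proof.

(→) This fails: take s = 4. Then 4s + 1 = 17, which is odd, yet s = 4 is even, not odd.

(←) Suppose s is odd. Since 4 is even, 4s is even for every s, so 4s + 1 has the same parity as 1, which is odd. Hence 4s + 1 is odd.

Not equivalent: only (⇐) holds.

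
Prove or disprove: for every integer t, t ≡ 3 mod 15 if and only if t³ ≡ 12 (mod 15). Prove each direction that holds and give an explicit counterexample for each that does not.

The biconditional holds.

[⇒] Suppose t ≡ 3 mod 15. Write t = 15j + 3. Then (15j + 3)³ = 3375j³ + 2025j² + 405j + 27 = 15(225j³ + 135j² + 27j + 1) + 12, so t³ ≡ 12 (mod 15).

[⇐] Conversely, suppose t³ ≡ 12 (mod 15). The only residue r in {0, …, 14} with r³ ≡ 12 (mod 15) is r = 3, so t ≡ 3 (mod 15).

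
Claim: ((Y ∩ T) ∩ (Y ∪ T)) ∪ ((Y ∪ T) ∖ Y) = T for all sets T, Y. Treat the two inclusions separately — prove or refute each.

The two sets are equal.

Forward inclusion. Let x ∈ ((Y ∩ T) ∩ (Y ∪ T)) ∪ ((Y ∪ T) ∖ Y). Then either x ∈ T and x ∉ Y; or x ∈ T ∩ Y. In each case x ∈ T, so ((Y ∩ T) ∩ (Y ∪ T)) ∪ ((Y ∪ T) ∖ Y) ⊆ T.

Reverse inclusion. Let x ∈ T. Then either x ∈ T and x ∉ Y; or x ∈ T ∩ Y. In each case x ∈ ((Y ∩ T) ∩ (Y ∪ T)) ∪ ((Y ∪ T) ∖ Y), so T ⊆ ((Y ∩ T) ∩ (Y ∪ T)) ∪ ((Y ∪ T) ∖ Y).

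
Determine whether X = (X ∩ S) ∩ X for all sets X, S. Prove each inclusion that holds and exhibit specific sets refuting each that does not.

(⊆) fails; (⊇) holds.

Forward inclusion. This inclusion fails. Take X = {1}, S = ∅; then 1 ∈ X but 1 ∉ (X ∩ S) ∩ X.

Reverse inclusion. Let x ∈ (X ∩ S) ∩ X. Then x ∈ X ∩ S, from which x ∈ X.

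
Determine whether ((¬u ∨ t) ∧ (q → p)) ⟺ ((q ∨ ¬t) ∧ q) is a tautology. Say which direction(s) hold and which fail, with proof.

Forward direction. This fails. Under u = F, p = F, t = F, q = F, the left side is true but the right side is false.

Converse. This fails. Under u = F, p = F, t = F, q = T, the left side is false but the right side is true.

Neither direction holds.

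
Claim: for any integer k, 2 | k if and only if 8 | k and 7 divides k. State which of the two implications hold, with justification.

Only the converse holds.

(⇐) Suppose 8 ∣ k and 7 ∣ k. Any common multiple of 8 and 7 is a multiple of their lcm; here gcd(8, 7) = 1, so lcm(8, 7) = 8·7 = 56, so 56 ∣ k. Since 2 ∣ 56, it follows that 2 ∣ k.

(⇒) This fails: take k = 2. Certainly 2 ∣ 2, but 8 ∤ 2.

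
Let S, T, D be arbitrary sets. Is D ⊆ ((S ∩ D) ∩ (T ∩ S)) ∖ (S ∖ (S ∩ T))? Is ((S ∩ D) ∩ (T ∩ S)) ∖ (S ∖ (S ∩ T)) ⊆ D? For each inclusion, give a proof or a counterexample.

(⊆) fails; (⊇) holds.

(⟹) This inclusion fails. Take S = ∅, T = ∅, D = {1}; then 1 ∈ D but 1 ∉ ((S ∩ D) ∩ (T ∩ S)) ∖ (S ∖ (S ∩ T)).

(⟸) Let x ∈ ((S ∩ D) ∩ (T ∩ S)) ∖ (S ∖ (S ∩ T)). Then x ∈ S ∩ T ∩ D, from which x ∈ D.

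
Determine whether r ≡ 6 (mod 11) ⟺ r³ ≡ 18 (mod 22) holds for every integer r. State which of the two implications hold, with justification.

Forward direction. This fails: take r = 17. Then 17 ≡ 6 (mod 11), but 17³ = 4913 ≡ 7 (mod 22), not 18.

Converse. The residues r modulo 22 with r³ ≡ 18 (mod 22) are exactly {6}, and each is ≡ 6 (mod 11).

The forward direction fails; the converse holds.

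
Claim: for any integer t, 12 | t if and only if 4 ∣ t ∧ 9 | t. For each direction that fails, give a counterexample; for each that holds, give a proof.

Only the converse holds.

Converse. Suppose 4 ∣ t and 9 ∣ t. Any common multiple of 4 and 9 is a multiple of their lcm; here gcd(4, 9) = 1, so lcm(4, 9) = 4·9 = 36, so 36 ∣ t. Since 12 ∣ 36, it follows that 12 ∣ t.

Forward direction. This fails: take t = 12. Certainly 12 ∣ 12, but 9 ∤ 12.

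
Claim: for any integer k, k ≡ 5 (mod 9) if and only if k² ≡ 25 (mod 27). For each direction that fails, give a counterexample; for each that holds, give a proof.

(→) This fails: take k = 14. Then 14 ≡ 5 (mod 9), but 14² = 196 ≡ 7 (mod 27), not 25.

(←) This fails: take k = 22. Then 22² = 484 ≡ 25 (mod 27), yet 22 ≡ 4 (mod 9), not 5.

Neither direction holds.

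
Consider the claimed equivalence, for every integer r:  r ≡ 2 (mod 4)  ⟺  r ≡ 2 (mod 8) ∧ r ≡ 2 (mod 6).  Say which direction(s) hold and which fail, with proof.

(→) This fails: r = 6 gives 6 ≡ 2 (mod 4) but 6 ≡ 6 (mod 8), so the conjunction on the right does not hold.

(←) Conversely, if r ≡ 2 (mod 8) and r ≡ 2 (mod 6), then by the Chinese remainder theorem r ≡ 2 (mod 24). Since 2 ≡ 2 (mod 4) and 4 ∣ 24, we get r ≡ 2 (mod 4).

The forward direction fails; the converse holds.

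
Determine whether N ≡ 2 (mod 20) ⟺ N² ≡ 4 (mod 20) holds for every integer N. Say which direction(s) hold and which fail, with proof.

(⇐) This fails: take N = 8. Then 8² = 64 ≡ 4 (mod 20), yet 8 ≡ 8 (mod 20), not 2.

(⇒) Suppose N ≡ 2 (mod 20). Write N = 20j + 2. Then (20j + 2)² = 400j² + 80j + 4 = 20(20j² + 4j) + 4, so N² ≡ 4 (mod 20).

Not equivalent: only (⇒) holds.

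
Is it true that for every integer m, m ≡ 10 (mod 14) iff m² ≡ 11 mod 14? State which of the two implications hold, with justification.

(⇒) This fails: take m = 10. Then 10 ≡ 10 (mod 14), but 10² = 100 ≡ 2 (mod 14), not 11.

(⇐) This fails: take m = 5. Then 5² = 25 ≡ 11 (mod 14), yet 5 ≡ 5 (mod 14), not 10.

(⇒) fails and (⇐) fails.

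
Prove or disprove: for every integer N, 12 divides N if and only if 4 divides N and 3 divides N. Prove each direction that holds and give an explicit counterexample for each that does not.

Equivalent; both directions hold.

(⇒) If 12 ∣ N, write N = 12q. Since 12 = 3·4, N = 4·(3q), so 4 ∣ N; and since 12 = 4·3, N = 3·(4q), so 3 ∣ N.

(⇐) Suppose 4 ∣ N and 3 ∣ N. Any common multiple of 4 and 3 is a multiple of their lcm; here gcd(4, 3) = 1, so lcm(4, 3) = 4·3 = 12, so 12 ∣ N.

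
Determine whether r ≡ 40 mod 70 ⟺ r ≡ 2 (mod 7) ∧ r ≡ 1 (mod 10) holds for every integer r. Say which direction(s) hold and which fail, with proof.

(⇒) fails and (⇐) fails.

[⇒] This fails: r = 40 gives 40 ≡ 40 (mod 70) but 40 ≡ 5 (mod 7), so the conjunction on the right does not hold.

[⇐] This fails: r = 51 satisfies both congruences on the right (51 ≡ 2 mod 7 and 51 ≡ 1 mod 10) yet 51 ≡ 51 (mod 70), not 40.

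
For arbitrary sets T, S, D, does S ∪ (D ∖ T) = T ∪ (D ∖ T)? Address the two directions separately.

Neither inclusion holds.

(⟹) This inclusion fails. Take T = ∅, S = {1}, D = ∅; then 1 ∈ S ∪ (D ∖ T) but 1 ∉ T ∪ (D ∖ T).

(⟸) This inclusion fails. Take T = {1}, S = ∅, D = ∅; then 1 ∈ T ∪ (D ∖ T) but 1 ∉ S ∪ (D ∖ T).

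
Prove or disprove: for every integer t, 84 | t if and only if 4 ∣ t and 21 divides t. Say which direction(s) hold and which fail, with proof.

The biconditional holds.

(⇒) If 84 ∣ t, write t = 84q. Since 84 = 21·4, t = 4·(21q), so 4 ∣ t; and since 84 = 4·21, t = 21·(4q), so 21 ∣ t.

(⇐) Suppose 4 ∣ t and 21 ∣ t. Any common multiple of 4 and 21 is a multiple of their lcm; here gcd(4, 21) = 1, so lcm(4, 21) = 4·21 = 84, so 84 ∣ t.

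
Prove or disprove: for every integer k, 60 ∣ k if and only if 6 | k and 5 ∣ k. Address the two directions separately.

(→) If 60 ∣ k, write k = 60q. Since 60 = 10·6, k = 6·(10q), so 6 ∣ k; and since 60 = 12·5, k = 5·(12q), so 5 ∣ k.

(←) This fails: take k = 30. Both 6 ∣ 30 and 5 ∣ 30, yet 30 is not a multiple of 60 (since 30 = 0·60 + 30), so 60 ∤ 30.

Only the forward direction holds.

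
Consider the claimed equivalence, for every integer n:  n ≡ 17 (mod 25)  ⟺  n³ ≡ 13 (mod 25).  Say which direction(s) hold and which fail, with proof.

[⇒] Suppose n ≡ 17 (mod 25). Write n = 25j + 17. Then (25j + 17)³ = 15625j³ + 31875j² + 21675j + 4913 = 25(625j³ + 1275j² + 867j + 196) + 13, so n³ ≡ 13 (mod 25).

[⇐] Conversely, suppose n³ ≡ 13 (mod 25). The only residue r in {0, …, 24} with r³ ≡ 13 (mod 25) is r = 17, so n ≡ 17 (mod 25).

The biconditional holds.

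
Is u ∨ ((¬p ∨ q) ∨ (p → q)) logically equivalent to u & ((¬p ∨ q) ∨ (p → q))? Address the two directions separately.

(⟹) This fails. Under q = F, u = F, p = F, the left side is true but the right side is false.

(⟸) Assume the antecedent. If q is true, u ∨ ((¬p ∨ q) ∨ (p → q)) reduces to true regardless of the other variables. If q is false, the antecedent forces (q = F, u = T, p = F), and u ∨ ((¬p ∨ q) ∨ (p → q)) holds there. Either way u ∨ ((¬p ∨ q) ∨ (p → q)) holds.

The forward direction fails; the converse holds.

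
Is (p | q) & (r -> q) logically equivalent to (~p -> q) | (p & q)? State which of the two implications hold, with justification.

Not equivalent: only (⇒) holds.

(⟹) Assume the antecedent. If p is true, (~p -> q) | (p & q) reduces to true regardless of the other variables. If p is false, the antecedent forces (p = F, r = F, q = T) or (p = F, r = T, q = T), and (~p -> q) | (p & q) holds there. Either way (~p -> q) | (p & q) holds.

(⟸) This fails. Under p = T, r = T, q = F, the left side is false but the right side is true.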